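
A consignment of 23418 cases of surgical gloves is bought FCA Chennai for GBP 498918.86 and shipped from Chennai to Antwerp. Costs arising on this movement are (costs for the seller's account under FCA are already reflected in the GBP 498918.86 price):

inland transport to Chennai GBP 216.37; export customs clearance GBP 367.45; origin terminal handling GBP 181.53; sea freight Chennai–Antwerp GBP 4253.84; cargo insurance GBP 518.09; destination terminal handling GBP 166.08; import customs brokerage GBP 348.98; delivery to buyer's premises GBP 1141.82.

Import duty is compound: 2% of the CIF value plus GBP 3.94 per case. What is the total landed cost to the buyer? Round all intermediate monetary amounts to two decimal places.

Total landed cost: GBP 607873.57

FCA: the seller delivers export-cleared goods to the carrier; the buyer bears costs from that point.
Already in the invoice (seller's account under FCA): inland to port, export clearance — exclude.
CIF value = FCA price + origin terminal + freight + insurance = 498918.86 + 181.53 + 4253.84 + 518.09 = 503872.32
Ad valorem component: 503872.32 × 2% = 10077.45
Specific component: 23418 × 3.94 = 92266.92
Import duty = 10077.45 + 92266.92 = 102344.37
Buyer bears: origin terminal 181.53 + freight 4253.84 + insurance 518.09 + destination terminal 166.08 + brokerage 348.98 + delivery 1141.82 + duty 102344.37 = 108954.71
Landed cost = invoice 498918.86 + 108954.71 = 607873.57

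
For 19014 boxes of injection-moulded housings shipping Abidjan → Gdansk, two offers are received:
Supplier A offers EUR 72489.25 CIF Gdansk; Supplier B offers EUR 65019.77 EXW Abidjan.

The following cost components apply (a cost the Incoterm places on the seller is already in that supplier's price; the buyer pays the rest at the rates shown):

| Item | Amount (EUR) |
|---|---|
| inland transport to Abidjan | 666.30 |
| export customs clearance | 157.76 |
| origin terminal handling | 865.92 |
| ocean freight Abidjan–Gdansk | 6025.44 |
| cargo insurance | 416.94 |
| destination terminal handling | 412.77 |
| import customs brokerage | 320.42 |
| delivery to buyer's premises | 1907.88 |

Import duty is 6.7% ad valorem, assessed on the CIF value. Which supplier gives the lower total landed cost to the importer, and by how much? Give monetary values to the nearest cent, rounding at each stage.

Supplier A is cheaper by EUR 707.29

Supplier A (CIF):
The CIF price already equals the CIF value: 72489.25
Import duty = 72489.25 × 6.7% = 4856.78
Buyer bears (A): 412.77 + 320.42 + 1907.88 = 2641.07
Landed cost (A) = invoice 72489.25 + 2641.07 + duty 4856.78 = 79987.10
Supplier B (EXW):
CIF value = EXW price + inland to port + export clearance + origin terminal + freight + insurance = 65019.77 + 666.30 + 157.76 + 865.92 + 6025.44 + 416.94 = 73152.13
Import duty = 73152.13 × 6.7% = 4901.19
Buyer bears (B): 666.30 + 157.76 + 865.92 + 6025.44 + 416.94 + 412.77 + 320.42 + 1907.88 = 10773.43
Landed cost (B) = invoice 65019.77 + 10773.43 + duty 4901.19 = 80694.39
Difference = |79987.10 − 80694.39| = 707.29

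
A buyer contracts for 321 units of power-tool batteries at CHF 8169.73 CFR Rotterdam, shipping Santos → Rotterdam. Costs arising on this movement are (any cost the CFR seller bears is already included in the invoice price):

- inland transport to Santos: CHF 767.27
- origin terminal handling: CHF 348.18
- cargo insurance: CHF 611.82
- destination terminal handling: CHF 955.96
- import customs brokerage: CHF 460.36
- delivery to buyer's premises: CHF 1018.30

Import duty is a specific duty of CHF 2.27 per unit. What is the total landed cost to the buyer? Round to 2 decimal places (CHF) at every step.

CFR: the seller pays costs through ocean freight to the destination port, but not insurance.
Already in the invoice (seller's account under CFR): inland to port, origin terminal — exclude.
CIF value = CFR price + insurance = 8169.73 + 611.82 = 8781.55
Import duty = 321 × 2.27 = 728.67
Buyer bears: insurance 611.82 + destination terminal 955.96 + brokerage 460.36 + delivery 1018.30 + duty 728.67 = 3775.11
Landed cost = invoice 8169.73 + 3775.11 = 11944.84

Total landed cost: CHF 11944.84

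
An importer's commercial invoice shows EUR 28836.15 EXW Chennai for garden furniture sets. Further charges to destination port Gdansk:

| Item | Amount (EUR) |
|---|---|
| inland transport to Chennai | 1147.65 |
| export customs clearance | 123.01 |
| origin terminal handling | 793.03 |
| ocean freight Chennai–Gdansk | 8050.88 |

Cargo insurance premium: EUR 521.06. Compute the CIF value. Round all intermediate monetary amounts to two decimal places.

CIF = EXW price + pre-shipment costs + freight + insurance
CIF = 28836.15 + 1147.65 + 123.01 + 793.03 + 8050.88 + 521.06 = 39471.78

CIF value: EUR 39471.78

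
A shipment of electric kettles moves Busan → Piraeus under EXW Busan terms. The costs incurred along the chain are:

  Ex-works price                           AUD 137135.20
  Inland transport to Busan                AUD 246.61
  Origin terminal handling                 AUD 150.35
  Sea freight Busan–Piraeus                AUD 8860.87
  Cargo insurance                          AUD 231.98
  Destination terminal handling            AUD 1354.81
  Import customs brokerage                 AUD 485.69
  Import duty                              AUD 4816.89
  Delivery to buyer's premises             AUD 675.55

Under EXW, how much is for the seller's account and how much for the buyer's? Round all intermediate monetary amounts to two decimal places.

EXW: the seller makes goods available at their premises; the buyer bears all onward costs.
Seller's account: goods 137135.20 = 137135.20
Buyer's account: inland to port 246.61 + origin terminal 150.35 + freight 8860.87 + insurance 231.98 + destination terminal 1354.81 + brokerage 485.69 + duty 4816.89 + delivery 675.55 = 16822.75

Seller: AUD 137135.20; buyer: AUD 16822.75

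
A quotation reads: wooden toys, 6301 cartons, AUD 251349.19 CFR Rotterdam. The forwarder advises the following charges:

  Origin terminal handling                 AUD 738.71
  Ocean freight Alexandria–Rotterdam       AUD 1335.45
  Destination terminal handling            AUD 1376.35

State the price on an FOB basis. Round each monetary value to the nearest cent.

Not relevant to the conversion: origin terminal — on the seller under both CFR and FOB; already in the CFR price and stays in the FOB price. destination terminal — on the buyer under both terms; not part of either seller's price.
From CFR to FOB, the seller no longer bears: freight.
FOB price = 251349.19 − 1335.45 = 250013.74

FOB price: AUD 250013.74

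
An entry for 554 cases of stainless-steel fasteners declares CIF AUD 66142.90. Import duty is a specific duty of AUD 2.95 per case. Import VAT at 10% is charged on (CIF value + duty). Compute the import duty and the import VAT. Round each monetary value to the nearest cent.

Import duty: AUD 1634.30; import VAT: AUD 6777.72

Import duty = 554 × 2.95 = 1634.30
VAT base = CIF + duty = 66142.90 + 1634.30 = 67777.20
Import VAT = 67777.20 × 10% = 6777.72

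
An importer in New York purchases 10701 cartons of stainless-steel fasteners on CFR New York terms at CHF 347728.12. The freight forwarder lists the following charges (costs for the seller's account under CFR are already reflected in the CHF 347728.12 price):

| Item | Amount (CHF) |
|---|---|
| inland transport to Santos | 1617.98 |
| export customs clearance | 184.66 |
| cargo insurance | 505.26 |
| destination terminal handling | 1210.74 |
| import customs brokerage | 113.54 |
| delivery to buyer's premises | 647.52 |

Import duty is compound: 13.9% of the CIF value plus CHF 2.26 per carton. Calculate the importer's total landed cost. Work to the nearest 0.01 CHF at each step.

Total landed cost: CHF 422793.88

CFR: the seller pays costs through ocean freight to the destination port, but not insurance.
Already in the invoice (seller's account under CFR): inland to port, export clearance — exclude.
CIF value = CFR price + insurance = 347728.12 + 505.26 = 348233.38
Ad valorem component: 348233.38 × 13.9% = 48404.44
Specific component: 10701 × 2.26 = 24184.26
Import duty = 48404.44 + 24184.26 = 72588.70
Buyer bears: insurance 505.26 + destination terminal 1210.74 + brokerage 113.54 + delivery 647.52 + duty 72588.70 = 75065.76
Landed cost = invoice 347728.12 + 75065.76 = 422793.88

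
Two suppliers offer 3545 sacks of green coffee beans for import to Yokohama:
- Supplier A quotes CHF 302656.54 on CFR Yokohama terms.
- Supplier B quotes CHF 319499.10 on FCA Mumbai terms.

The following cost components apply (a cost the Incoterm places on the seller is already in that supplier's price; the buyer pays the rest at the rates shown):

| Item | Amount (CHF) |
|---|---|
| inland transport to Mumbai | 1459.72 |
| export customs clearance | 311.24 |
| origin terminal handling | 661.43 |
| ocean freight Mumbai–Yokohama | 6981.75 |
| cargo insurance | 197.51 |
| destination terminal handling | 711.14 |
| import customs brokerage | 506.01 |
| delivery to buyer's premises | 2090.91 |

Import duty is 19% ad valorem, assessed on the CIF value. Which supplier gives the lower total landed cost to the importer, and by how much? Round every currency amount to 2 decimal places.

Supplier A (CFR):
CIF value = CFR price + insurance = 302656.54 + 197.51 = 302854.05
Import duty = 302854.05 × 19% = 57542.27
Buyer bears (A): 197.51 + 711.14 + 506.01 + 2090.91 = 3505.57
Landed cost (A) = invoice 302656.54 + 3505.57 + duty 57542.27 = 363704.38
Supplier B (FCA):
CIF value = FCA price + origin terminal + freight + insurance = 319499.10 + 661.43 + 6981.75 + 197.51 = 327339.79
Import duty = 327339.79 × 19% = 62194.56
Buyer bears (B): 661.43 + 6981.75 + 197.51 + 711.14 + 506.01 + 2090.91 = 11148.75
Landed cost (B) = invoice 319499.10 + 11148.75 + duty 62194.56 = 392842.41
Difference = |363704.38 − 392842.41| = 29138.03

Supplier A is cheaper by CHF 29138.03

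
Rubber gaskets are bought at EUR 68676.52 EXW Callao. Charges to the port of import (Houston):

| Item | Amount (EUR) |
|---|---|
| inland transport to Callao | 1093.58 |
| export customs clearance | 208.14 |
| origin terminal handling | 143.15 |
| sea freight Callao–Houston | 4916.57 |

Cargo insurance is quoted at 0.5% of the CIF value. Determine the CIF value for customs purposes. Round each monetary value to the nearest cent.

CIF value: EUR 75415.04

Let C be the CIF value. C = EXW price + pre-shipment costs + freight + 0.5% × C
C − 0.5% × C = 68676.52 + 1093.58 + 208.14 + 143.15 + 4916.57
0.995 × C = 75037.96
C = 75037.96 / 0.995 = 75415.04
Insurance premium = 0.5% × 75415.04 = 377.08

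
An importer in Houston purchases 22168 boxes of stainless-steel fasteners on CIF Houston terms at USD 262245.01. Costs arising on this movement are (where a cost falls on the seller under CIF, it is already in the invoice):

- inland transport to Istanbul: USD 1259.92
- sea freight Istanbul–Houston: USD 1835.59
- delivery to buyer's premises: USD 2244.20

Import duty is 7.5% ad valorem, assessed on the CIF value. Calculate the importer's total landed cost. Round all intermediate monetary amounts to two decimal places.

CIF: the seller pays costs through ocean freight and marine insurance to the destination port.
Already in the invoice (seller's account under CIF): inland to port, freight — exclude.
The CIF price already equals the CIF value: 262245.01
Import duty = 262245.01 × 7.5% = 19668.38
Buyer bears: delivery 2244.20 + duty 19668.38 = 21912.58
Landed cost = invoice 262245.01 + 21912.58 = 284157.59

Total landed cost: USD 284157.59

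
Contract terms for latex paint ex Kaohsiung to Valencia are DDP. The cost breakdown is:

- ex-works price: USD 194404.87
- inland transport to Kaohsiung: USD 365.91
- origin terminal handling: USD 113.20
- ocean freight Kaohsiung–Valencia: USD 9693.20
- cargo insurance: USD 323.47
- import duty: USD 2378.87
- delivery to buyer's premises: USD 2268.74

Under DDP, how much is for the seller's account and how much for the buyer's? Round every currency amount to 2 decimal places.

Seller: USD 209548.26; buyer: USD 0.00

DDP: the seller bears all costs including import duty.
Seller's account: goods 194404.87 + inland to port 365.91 + origin terminal 113.20 + freight 9693.20 + insurance 323.47 + duty 2378.87 + delivery 2268.74 = 209548.26
Buyer's account: 0.00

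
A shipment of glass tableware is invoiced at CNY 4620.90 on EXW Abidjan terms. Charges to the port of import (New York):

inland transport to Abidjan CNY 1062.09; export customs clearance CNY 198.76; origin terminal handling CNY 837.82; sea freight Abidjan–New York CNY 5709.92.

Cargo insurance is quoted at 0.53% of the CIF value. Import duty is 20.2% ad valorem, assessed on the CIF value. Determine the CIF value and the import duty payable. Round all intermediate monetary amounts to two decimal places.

Let C be the CIF value. C = EXW price + pre-shipment costs + freight + 0.53% × C
C − 0.53% × C = 4620.90 + 1062.09 + 198.76 + 837.82 + 5709.92
0.9947 × C = 12429.49
C = 12429.49 / 0.9947 = 12495.72
Insurance premium = 0.53% × 12495.72 = 66.23
Import duty = 12495.72 × 20.2% = 2524.14

CIF value: CNY 12495.72; import duty: CNY 2524.14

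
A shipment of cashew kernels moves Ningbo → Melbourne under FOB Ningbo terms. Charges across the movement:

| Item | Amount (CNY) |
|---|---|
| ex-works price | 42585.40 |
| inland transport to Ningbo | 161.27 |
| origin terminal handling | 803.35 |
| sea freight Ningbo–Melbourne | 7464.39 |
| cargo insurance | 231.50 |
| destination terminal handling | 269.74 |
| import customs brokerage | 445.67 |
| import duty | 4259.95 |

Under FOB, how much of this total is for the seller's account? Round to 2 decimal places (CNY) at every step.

Seller's account: CNY 43550.02

FOB: the seller bears costs until goods are on board at the origin port; the buyer bears freight, insurance and all costs thereafter.
Seller's account: goods 42585.40 + inland to port 161.27 + origin terminal 803.35 = 43550.02
Buyer's account: freight 7464.39 + insurance 231.50 + destination terminal 269.74 + brokerage 445.67 + duty 4259.95 = 12671.25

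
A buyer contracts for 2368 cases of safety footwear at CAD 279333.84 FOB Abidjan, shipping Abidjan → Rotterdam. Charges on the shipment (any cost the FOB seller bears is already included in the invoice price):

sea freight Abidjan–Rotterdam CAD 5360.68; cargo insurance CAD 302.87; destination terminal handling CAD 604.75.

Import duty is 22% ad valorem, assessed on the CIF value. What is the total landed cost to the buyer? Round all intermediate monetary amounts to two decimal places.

Total landed cost: CAD 348301.57

FOB: the seller bears costs until goods are on board at the origin port; the buyer bears freight, insurance and all costs thereafter.
CIF value = FOB price + freight + insurance = 279333.84 + 5360.68 + 302.87 = 284997.39
Import duty = 284997.39 × 22% = 62699.43
Buyer bears: freight 5360.68 + insurance 302.87 + destination terminal 604.75 + duty 62699.43 = 68967.73
Landed cost = invoice 279333.84 + 68967.73 = 348301.57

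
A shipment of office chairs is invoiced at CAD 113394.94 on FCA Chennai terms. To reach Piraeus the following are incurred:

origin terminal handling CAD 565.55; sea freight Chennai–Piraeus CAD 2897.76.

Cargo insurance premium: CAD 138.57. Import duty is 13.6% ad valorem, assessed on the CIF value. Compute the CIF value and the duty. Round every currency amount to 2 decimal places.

CIF value: CAD 116996.82; import duty: CAD 15911.57

CIF = FCA price + pre-shipment costs + freight + insurance
CIF = 113394.94 + 565.55 + 2897.76 + 138.57 = 116996.82
Import duty = 116996.82 × 13.6% = 15911.57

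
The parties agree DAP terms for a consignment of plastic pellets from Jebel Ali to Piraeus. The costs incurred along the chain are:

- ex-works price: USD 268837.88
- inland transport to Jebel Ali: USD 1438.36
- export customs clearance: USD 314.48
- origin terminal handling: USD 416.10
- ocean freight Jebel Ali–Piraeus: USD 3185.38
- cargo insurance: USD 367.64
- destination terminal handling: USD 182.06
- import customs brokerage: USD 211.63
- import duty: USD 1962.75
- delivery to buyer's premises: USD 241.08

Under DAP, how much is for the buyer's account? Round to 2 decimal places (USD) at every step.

DAP: the seller bears all costs to the named destination except import duty and clearance.
Seller's account: goods 268837.88 + inland to port 1438.36 + export clearance 314.48 + origin terminal 416.10 + freight 3185.38 + insurance 367.64 + destination terminal 182.06 + delivery 241.08 = 274982.98
Buyer's account: brokerage 211.63 + duty 1962.75 = 2174.38

Buyer's account: USD 2174.38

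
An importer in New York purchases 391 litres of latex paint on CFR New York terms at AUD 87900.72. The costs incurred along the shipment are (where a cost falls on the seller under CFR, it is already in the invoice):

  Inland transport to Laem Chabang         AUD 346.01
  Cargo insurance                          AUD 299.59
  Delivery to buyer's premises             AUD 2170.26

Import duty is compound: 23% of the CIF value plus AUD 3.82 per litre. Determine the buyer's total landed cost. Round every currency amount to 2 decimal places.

CFR: the seller pays costs through ocean freight to the destination port, but not insurance.
Already in the invoice (seller's account under CFR): inland to port — exclude.
CIF value = CFR price + insurance = 87900.72 + 299.59 = 88200.31
Ad valorem component: 88200.31 × 23% = 20286.07
Specific component: 391 × 3.82 = 1493.62
Import duty = 20286.07 + 1493.62 = 21779.69
Buyer bears: insurance 299.59 + delivery 2170.26 + duty 21779.69 = 24249.54
Landed cost = invoice 87900.72 + 24249.54 = 112150.26

Total landed cost: AUD 112150.26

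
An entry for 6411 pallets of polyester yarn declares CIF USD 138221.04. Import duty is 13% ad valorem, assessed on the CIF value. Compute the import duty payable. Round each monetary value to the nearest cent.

Import duty = 138221.04 × 13% = 17968.74

Import duty: USD 17968.74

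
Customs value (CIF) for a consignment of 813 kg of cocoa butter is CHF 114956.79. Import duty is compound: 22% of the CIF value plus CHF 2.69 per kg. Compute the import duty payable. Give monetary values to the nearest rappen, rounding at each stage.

Import duty: CHF 27477.46

Ad valorem component: 114956.79 × 22% = 25290.49
Specific component: 813 × 2.69 = 2186.97
Import duty = 25290.49 + 2186.97 = 27477.46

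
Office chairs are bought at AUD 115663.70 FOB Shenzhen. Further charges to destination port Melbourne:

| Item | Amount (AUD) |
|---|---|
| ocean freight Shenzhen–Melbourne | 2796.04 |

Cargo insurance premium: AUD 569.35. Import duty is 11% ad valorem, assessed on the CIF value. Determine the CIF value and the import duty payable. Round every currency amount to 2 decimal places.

CIF value: AUD 119029.09; import duty: AUD 13093.20

CIF = FOB price + freight + insurance
CIF = 115663.70 + 2796.04 + 569.35 = 119029.09
Import duty = 119029.09 × 11% = 13093.20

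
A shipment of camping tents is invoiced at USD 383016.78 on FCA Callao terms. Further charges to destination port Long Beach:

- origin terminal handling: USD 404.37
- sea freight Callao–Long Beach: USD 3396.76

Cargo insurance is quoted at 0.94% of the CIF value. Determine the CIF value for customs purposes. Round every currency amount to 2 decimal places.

Let C be the CIF value. C = FCA price + pre-shipment costs + freight + 0.94% × C
C − 0.94% × C = 383016.78 + 404.37 + 3396.76
0.9906 × C = 386817.91
C = 386817.91 / 0.9906 = 390488.50
Insurance premium = 0.94% × 390488.50 = 3670.59

CIF value: USD 390488.50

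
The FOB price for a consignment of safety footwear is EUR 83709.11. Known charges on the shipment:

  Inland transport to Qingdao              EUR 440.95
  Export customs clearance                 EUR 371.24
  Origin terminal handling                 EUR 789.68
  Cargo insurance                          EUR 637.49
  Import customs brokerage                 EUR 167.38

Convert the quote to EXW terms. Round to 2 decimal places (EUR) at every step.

Not relevant to the conversion: brokerage, insurance — on the buyer under both terms; not part of either seller's price.
From FOB to EXW, the seller no longer bears: inland to port, export clearance, origin terminal.
EXW price = 83709.11 − 440.95 − 371.24 − 789.68 = 82107.24

EXW price: EUR 82107.24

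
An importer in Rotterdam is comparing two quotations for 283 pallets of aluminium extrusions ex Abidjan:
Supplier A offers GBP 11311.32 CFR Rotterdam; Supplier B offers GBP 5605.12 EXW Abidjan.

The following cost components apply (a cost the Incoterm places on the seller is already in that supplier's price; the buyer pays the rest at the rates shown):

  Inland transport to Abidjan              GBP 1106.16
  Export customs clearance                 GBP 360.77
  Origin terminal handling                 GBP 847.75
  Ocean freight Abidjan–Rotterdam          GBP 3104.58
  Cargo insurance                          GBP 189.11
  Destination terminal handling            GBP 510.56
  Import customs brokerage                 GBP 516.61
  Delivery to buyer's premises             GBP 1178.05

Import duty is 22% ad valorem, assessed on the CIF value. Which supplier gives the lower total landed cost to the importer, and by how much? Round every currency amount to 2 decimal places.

Supplier A (CFR):
CIF value = CFR price + insurance = 11311.32 + 189.11 = 11500.43
Import duty = 11500.43 × 22% = 2530.09
Buyer bears (A): 189.11 + 510.56 + 516.61 + 1178.05 = 2394.33
Landed cost (A) = invoice 11311.32 + 2394.33 + duty 2530.09 = 16235.74
Supplier B (EXW):
CIF value = EXW price + inland to port + export clearance + origin terminal + freight + insurance = 5605.12 + 1106.16 + 360.77 + 847.75 + 3104.58 + 189.11 = 11213.49
Import duty = 11213.49 × 22% = 2466.97
Buyer bears (B): 1106.16 + 360.77 + 847.75 + 3104.58 + 189.11 + 510.56 + 516.61 + 1178.05 = 7813.59
Landed cost (B) = invoice 5605.12 + 7813.59 + duty 2466.97 = 15885.68
Difference = |16235.74 − 15885.68| = 350.06

Supplier B is cheaper by GBP 350.06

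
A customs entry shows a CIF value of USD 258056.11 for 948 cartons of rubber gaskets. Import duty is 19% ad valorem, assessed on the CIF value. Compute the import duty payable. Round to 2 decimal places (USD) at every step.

Import duty = 258056.11 × 19% = 49030.66

Import duty: USD 49030.66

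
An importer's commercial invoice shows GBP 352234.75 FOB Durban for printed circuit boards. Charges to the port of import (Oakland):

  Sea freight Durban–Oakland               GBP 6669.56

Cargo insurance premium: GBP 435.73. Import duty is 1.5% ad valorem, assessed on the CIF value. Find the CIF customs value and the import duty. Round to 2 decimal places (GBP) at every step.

CIF = FOB price + freight + insurance
CIF = 352234.75 + 6669.56 + 435.73 = 359340.04
Import duty = 359340.04 × 1.5% = 5390.10

CIF value: GBP 359340.04; import duty: GBP 5390.10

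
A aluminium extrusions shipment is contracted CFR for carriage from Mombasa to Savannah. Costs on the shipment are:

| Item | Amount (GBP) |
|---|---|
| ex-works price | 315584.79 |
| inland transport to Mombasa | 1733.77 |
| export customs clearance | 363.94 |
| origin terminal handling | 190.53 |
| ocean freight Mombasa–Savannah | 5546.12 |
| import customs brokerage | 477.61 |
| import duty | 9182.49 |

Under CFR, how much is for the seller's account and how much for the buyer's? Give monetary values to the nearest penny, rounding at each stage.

Seller: GBP 323419.15; buyer: GBP 9660.10

CFR: the seller pays costs through ocean freight to the destination port, but not insurance.
Seller's account: goods 315584.79 + inland to port 1733.77 + export clearance 363.94 + origin terminal 190.53 + freight 5546.12 = 323419.15
Buyer's account: brokerage 477.61 + duty 9182.49 = 9660.10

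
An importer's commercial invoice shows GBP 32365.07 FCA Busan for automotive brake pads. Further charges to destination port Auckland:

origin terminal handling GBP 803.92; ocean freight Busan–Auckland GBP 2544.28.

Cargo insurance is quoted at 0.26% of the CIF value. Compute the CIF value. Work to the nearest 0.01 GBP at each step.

CIF value: GBP 35806.37

Let C be the CIF value. C = FCA price + pre-shipment costs + freight + 0.26% × C
C − 0.26% × C = 32365.07 + 803.92 + 2544.28
0.9974 × C = 35713.27
C = 35713.27 / 0.9974 = 35806.37
Insurance premium = 0.26% × 35806.37 = 93.10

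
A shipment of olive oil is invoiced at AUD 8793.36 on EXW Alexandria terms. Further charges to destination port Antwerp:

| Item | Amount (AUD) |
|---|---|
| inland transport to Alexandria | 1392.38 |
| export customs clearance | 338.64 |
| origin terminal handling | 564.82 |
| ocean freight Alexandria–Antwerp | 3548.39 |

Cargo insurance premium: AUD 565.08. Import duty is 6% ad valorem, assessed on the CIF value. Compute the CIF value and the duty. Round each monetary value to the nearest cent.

CIF value: AUD 15202.67; import duty: AUD 912.16

CIF = EXW price + pre-shipment costs + freight + insurance
CIF = 8793.36 + 1392.38 + 338.64 + 564.82 + 3548.39 + 565.08 = 15202.67
Import duty = 15202.67 × 6% = 912.16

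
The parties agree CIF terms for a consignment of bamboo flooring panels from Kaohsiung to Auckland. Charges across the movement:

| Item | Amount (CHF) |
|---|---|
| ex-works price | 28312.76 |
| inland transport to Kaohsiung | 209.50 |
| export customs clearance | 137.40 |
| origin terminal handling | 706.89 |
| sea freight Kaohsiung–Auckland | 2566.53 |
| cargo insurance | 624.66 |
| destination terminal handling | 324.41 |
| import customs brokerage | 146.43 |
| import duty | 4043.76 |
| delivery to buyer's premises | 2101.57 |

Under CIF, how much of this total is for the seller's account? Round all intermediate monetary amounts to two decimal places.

Seller's account: CHF 32557.74

CIF: the seller pays costs through ocean freight and marine insurance to the destination port.
Seller's account: goods 28312.76 + inland to port 209.50 + export clearance 137.40 + origin terminal 706.89 + freight 2566.53 + insurance 624.66 = 32557.74
Buyer's account: destination terminal 324.41 + brokerage 146.43 + duty 4043.76 + delivery 2101.57 = 6616.17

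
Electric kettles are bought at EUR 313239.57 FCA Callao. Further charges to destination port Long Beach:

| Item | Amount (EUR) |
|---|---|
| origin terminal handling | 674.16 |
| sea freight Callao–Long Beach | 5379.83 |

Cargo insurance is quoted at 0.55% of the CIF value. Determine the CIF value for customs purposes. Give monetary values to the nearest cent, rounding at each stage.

Let C be the CIF value. C = FCA price + pre-shipment costs + freight + 0.55% × C
C − 0.55% × C = 313239.57 + 674.16 + 5379.83
0.9945 × C = 319293.56
C = 319293.56 / 0.9945 = 321059.39
Insurance premium = 0.55% × 321059.39 = 1765.83

CIF value: EUR 321059.39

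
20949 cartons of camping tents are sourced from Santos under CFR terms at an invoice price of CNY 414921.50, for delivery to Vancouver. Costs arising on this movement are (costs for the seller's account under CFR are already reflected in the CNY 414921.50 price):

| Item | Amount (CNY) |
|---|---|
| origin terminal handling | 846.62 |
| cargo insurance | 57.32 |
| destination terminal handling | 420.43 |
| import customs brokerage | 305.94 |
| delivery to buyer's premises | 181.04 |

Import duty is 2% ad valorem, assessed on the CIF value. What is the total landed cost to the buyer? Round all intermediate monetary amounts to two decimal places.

CFR: the seller pays costs through ocean freight to the destination port, but not insurance.
Already in the invoice (seller's account under CFR): origin terminal — exclude.
CIF value = CFR price + insurance = 414921.50 + 57.32 = 414978.82
Import duty = 414978.82 × 2% = 8299.58
Buyer bears: insurance 57.32 + destination terminal 420.43 + brokerage 305.94 + delivery 181.04 + duty 8299.58 = 9264.31
Landed cost = invoice 414921.50 + 9264.31 = 424185.81

Total landed cost: CNY 424185.81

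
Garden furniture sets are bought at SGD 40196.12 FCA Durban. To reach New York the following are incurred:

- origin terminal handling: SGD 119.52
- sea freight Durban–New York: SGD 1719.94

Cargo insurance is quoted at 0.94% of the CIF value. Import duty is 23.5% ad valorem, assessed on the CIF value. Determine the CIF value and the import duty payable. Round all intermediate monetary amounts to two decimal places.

CIF value: SGD 42434.46; import duty: SGD 9972.10

Let C be the CIF value. C = FCA price + pre-shipment costs + freight + 0.94% × C
C − 0.94% × C = 40196.12 + 119.52 + 1719.94
0.9906 × C = 42035.58
C = 42035.58 / 0.9906 = 42434.46
Insurance premium = 0.94% × 42434.46 = 398.88
Import duty = 42434.46 × 23.5% = 9972.10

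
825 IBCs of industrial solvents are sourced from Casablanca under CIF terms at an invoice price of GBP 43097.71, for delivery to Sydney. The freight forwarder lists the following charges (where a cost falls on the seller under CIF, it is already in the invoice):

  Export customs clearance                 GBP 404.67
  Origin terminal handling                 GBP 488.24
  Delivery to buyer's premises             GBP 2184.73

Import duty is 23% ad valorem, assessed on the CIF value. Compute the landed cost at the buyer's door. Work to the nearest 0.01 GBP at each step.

CIF: the seller pays costs through ocean freight and marine insurance to the destination port.
Already in the invoice (seller's account under CIF): export clearance, origin terminal — exclude.
The CIF price already equals the CIF value: 43097.71
Import duty = 43097.71 × 23% = 9912.47
Buyer bears: delivery 2184.73 + duty 9912.47 = 12097.20
Landed cost = invoice 43097.71 + 12097.20 = 55194.91

Total landed cost: GBP 55194.91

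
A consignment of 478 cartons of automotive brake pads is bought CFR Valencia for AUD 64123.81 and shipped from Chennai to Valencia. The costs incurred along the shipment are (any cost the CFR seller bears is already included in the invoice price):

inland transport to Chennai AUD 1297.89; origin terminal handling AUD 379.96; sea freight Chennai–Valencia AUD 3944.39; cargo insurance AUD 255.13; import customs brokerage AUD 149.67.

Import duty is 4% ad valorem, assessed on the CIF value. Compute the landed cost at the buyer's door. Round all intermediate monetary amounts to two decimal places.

Total landed cost: AUD 67103.77

CFR: the seller pays costs through ocean freight to the destination port, but not insurance.
Already in the invoice (seller's account under CFR): inland to port, origin terminal, freight — exclude.
CIF value = CFR price + insurance = 64123.81 + 255.13 = 64378.94
Import duty = 64378.94 × 4% = 2575.16
Buyer bears: insurance 255.13 + brokerage 149.67 + duty 2575.16 = 2979.96
Landed cost = invoice 64123.81 + 2979.96 = 67103.77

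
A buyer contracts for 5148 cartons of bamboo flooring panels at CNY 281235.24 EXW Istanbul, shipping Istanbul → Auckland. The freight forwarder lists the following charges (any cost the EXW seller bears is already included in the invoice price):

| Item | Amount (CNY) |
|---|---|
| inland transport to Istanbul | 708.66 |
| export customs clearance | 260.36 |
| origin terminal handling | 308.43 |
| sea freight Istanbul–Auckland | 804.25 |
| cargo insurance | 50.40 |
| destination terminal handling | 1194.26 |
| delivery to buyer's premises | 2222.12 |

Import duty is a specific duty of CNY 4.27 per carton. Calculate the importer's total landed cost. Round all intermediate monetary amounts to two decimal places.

Total landed cost: CNY 308765.68

EXW: the seller makes goods available at their premises; the buyer bears all onward costs.
CIF value = EXW price + inland to port + export clearance + origin terminal + freight + insurance = 281235.24 + 708.66 + 260.36 + 308.43 + 804.25 + 50.40 = 283367.34
Import duty = 5148 × 4.27 = 21981.96
Buyer bears: inland to port 708.66 + export clearance 260.36 + origin terminal 308.43 + freight 804.25 + insurance 50.40 + destination terminal 1194.26 + delivery 2222.12 + duty 21981.96 = 27530.44
Landed cost = invoice 281235.24 + 27530.44 = 308765.68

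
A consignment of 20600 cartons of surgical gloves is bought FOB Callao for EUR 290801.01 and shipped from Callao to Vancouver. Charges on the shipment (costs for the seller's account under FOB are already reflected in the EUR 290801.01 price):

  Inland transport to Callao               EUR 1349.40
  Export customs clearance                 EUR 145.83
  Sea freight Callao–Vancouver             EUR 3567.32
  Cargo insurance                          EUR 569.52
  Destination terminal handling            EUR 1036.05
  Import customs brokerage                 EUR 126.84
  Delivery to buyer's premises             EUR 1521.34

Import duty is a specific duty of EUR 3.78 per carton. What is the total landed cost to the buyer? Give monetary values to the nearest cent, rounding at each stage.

Total landed cost: EUR 375490.08

FOB: the seller bears costs until goods are on board at the origin port; the buyer bears freight, insurance and all costs thereafter.
Already in the invoice (seller's account under FOB): inland to port, export clearance — exclude.
CIF value = FOB price + freight + insurance = 290801.01 + 3567.32 + 569.52 = 294937.85
Import duty = 20600 × 3.78 = 77868.00
Buyer bears: freight 3567.32 + insurance 569.52 + destination terminal 1036.05 + brokerage 126.84 + delivery 1521.34 + duty 77868.00 = 84689.07
Landed cost = invoice 290801.01 + 84689.07 = 375490.08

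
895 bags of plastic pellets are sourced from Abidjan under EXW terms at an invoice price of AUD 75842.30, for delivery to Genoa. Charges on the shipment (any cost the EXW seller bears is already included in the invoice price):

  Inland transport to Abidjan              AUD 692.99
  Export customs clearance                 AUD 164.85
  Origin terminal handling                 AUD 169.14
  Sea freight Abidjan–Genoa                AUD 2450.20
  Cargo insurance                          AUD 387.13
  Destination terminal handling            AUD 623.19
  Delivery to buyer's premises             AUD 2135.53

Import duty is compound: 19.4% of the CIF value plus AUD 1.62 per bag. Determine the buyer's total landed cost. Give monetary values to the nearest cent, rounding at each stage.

Total landed cost: AUD 99378.31

EXW: the seller makes goods available at their premises; the buyer bears all onward costs.
CIF value = EXW price + inland to port + export clearance + origin terminal + freight + insurance = 75842.30 + 692.99 + 164.85 + 169.14 + 2450.20 + 387.13 = 79706.61
Ad valorem component: 79706.61 × 19.4% = 15463.08
Specific component: 895 × 1.62 = 1449.90
Import duty = 15463.08 + 1449.90 = 16912.98
Buyer bears: inland to port 692.99 + export clearance 164.85 + origin terminal 169.14 + freight 2450.20 + insurance 387.13 + destination terminal 623.19 + delivery 2135.53 + duty 16912.98 = 23536.01
Landed cost = invoice 75842.30 + 23536.01 = 99378.31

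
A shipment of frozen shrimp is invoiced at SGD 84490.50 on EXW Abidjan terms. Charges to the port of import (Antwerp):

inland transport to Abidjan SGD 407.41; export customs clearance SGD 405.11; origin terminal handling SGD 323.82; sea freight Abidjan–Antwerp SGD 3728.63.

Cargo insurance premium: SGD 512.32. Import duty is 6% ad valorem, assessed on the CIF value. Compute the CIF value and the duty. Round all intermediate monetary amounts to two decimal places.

CIF = EXW price + pre-shipment costs + freight + insurance
CIF = 84490.50 + 407.41 + 405.11 + 323.82 + 3728.63 + 512.32 = 89867.79
Import duty = 89867.79 × 6% = 5392.07

CIF value: SGD 89867.79; import duty: SGD 5392.07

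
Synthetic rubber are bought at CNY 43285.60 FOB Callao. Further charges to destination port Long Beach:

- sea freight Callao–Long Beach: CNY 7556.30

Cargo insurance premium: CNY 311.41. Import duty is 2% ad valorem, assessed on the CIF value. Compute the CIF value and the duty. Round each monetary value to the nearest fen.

CIF value: CNY 51153.31; import duty: CNY 1023.07

CIF = FOB price + freight + insurance
CIF = 43285.60 + 7556.30 + 311.41 = 51153.31
Import duty = 51153.31 × 2% = 1023.07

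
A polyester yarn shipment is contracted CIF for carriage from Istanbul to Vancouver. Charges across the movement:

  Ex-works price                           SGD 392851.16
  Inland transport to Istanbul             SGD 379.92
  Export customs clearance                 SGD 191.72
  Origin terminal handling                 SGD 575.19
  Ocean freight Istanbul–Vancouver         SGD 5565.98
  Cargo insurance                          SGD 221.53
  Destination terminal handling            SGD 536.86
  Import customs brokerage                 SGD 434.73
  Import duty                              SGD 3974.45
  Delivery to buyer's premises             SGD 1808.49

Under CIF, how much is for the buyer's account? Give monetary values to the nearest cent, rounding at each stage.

Buyer's account: SGD 6754.53

CIF: the seller pays costs through ocean freight and marine insurance to the destination port.
Seller's account: goods 392851.16 + inland to port 379.92 + export clearance 191.72 + origin terminal 575.19 + freight 5565.98 + insurance 221.53 = 399785.50
Buyer's account: destination terminal 536.86 + brokerage 434.73 + duty 3974.45 + delivery 1808.49 = 6754.53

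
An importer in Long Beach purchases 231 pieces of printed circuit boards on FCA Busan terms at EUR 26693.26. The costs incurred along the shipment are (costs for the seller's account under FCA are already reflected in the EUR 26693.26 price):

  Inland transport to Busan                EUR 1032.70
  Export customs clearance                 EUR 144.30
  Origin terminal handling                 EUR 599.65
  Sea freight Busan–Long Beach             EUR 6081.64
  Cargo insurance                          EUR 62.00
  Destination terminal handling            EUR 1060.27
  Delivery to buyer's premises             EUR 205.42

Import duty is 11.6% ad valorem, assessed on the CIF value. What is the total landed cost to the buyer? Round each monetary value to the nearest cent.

FCA: the seller delivers export-cleared goods to the carrier; the buyer bears costs from that point.
Already in the invoice (seller's account under FCA): inland to port, export clearance — exclude.
CIF value = FCA price + origin terminal + freight + insurance = 26693.26 + 599.65 + 6081.64 + 62.00 = 33436.55
Import duty = 33436.55 × 11.6% = 3878.64
Buyer bears: origin terminal 599.65 + freight 6081.64 + insurance 62.00 + destination terminal 1060.27 + delivery 205.42 + duty 3878.64 = 11887.62
Landed cost = invoice 26693.26 + 11887.62 = 38580.88

Total landed cost: EUR 38580.88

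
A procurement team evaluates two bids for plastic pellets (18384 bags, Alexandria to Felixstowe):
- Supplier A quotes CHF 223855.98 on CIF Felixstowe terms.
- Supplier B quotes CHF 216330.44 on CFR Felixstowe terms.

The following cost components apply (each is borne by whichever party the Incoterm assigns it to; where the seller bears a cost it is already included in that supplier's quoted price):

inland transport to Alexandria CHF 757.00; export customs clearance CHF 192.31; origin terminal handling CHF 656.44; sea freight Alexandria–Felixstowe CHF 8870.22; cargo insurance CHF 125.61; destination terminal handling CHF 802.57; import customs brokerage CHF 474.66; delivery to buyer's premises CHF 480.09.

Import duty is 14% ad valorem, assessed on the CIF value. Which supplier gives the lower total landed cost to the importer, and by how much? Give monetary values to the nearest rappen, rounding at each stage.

Supplier B is cheaper by CHF 8435.92

Supplier A (CIF):
The CIF price already equals the CIF value: 223855.98
Import duty = 223855.98 × 14% = 31339.84
Buyer bears (A): 802.57 + 474.66 + 480.09 = 1757.32
Landed cost (A) = invoice 223855.98 + 1757.32 + duty 31339.84 = 256953.14
Supplier B (CFR):
CIF value = CFR price + insurance = 216330.44 + 125.61 = 216456.05
Import duty = 216456.05 × 14% = 30303.85
Buyer bears (B): 125.61 + 802.57 + 474.66 + 480.09 = 1882.93
Landed cost (B) = invoice 216330.44 + 1882.93 + duty 30303.85 = 248517.22
Difference = |256953.14 − 248517.22| = 8435.92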